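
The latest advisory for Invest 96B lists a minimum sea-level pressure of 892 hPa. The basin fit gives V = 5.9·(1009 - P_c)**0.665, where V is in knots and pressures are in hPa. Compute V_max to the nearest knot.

140 kt

ΔP = 1009 − 892 = 117 hPa.
117^0.665 ≈ 23.733.
V ≈ 5.9 × 23.733 ≈ 140.0 kt.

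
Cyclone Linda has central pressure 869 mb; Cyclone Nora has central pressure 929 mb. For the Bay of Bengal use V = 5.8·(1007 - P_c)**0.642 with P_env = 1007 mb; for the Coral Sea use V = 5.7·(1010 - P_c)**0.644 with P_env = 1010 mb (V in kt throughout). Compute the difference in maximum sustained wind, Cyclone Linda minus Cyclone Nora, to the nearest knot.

41 kt

Cyclone Linda: ΔP = 138; V ≈ 5.8 × 138^0.642 ≈ 137.16 kt.
Cyclone Nora: ΔP = 81; V ≈ 5.7 × 81^0.644 ≈ 96.59 kt.
Difference ≈ 137.16 − 96.59 = 40.57 → 41 kt.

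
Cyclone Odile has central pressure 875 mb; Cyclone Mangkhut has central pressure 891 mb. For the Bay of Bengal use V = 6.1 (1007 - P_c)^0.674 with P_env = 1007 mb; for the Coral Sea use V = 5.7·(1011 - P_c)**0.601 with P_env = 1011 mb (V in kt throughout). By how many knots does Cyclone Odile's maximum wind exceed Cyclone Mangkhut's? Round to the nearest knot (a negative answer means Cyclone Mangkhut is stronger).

63 kt

Cyclone Odile: ΔP = 132; V ≈ 6.1 × 132^0.674 ≈ 163.91 kt.
Cyclone Mangkhut: ΔP = 120; V ≈ 5.7 × 120^0.601 ≈ 101.27 kt.
Difference ≈ 163.91 − 101.27 = 62.64 → 63 kt.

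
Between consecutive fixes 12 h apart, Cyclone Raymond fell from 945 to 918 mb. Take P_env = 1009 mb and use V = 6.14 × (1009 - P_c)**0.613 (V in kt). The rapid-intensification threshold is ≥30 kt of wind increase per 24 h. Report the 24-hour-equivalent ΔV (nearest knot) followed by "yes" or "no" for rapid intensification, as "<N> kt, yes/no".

38 kt, yes

V₁: ΔP = 64, V ≈ 6.14 × 64^0.613 ≈ 78.59 kt.
V₂: ΔP = 91, V ≈ 6.14 × 91^0.613 ≈ 97.51 kt.
ΔV over 12 h = 18.92 kt → 24 h equivalent = 18.92 × 24/12 ≈ 37.84 kt.
38 kt ≥ 30 kt ⇒ rapid intensification.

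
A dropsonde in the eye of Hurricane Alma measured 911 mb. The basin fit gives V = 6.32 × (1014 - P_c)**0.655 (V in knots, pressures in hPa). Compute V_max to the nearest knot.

132 kt

ΔP = 1014 − 911 = 103 mb.
103^0.655 ≈ 20.817.
V ≈ 6.32 × 20.817 ≈ 131.6 kt.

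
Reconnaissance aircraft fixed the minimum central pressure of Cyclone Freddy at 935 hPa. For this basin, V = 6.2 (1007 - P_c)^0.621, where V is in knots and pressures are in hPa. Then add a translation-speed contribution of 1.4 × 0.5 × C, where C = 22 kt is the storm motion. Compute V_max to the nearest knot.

ΔP = 1007 − 935 = 72 hPa.
72^0.621 ≈ 14.237.
V ≈ 6.2 × 14.237 ≈ 88.3 kt.
Translation term: 1.4 × 0.5 × 22 = 15.4 kt.
Corrected V ≈ 103.7 kt → 104 kt.

104 kt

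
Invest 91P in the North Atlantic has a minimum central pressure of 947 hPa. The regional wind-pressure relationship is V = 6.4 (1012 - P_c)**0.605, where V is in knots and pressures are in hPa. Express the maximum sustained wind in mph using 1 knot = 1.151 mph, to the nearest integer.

ΔP = 1012 − 947 = 65 hPa.
V ≈ 6.4 × 65^0.605 = 6.4 × 12.497 ≈ 79.982 kt.
79.982 × 1.151 ≈ 92.06 mph → 92 mph.

92 mph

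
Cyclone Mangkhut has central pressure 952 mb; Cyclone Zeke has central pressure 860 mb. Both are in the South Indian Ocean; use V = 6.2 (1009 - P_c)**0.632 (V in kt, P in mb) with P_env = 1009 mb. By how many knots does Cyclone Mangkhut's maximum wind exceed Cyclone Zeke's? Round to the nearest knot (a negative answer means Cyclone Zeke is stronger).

-67 kt

Cyclone Mangkhut: ΔP = 57; V ≈ 6.2 × 57^0.632 ≈ 79.82 kt.
Cyclone Zeke: ΔP = 149; V ≈ 6.2 × 149^0.632 ≈ 146.50 kt.
Difference ≈ 79.82 − 146.50 = -66.68 → -67 kt.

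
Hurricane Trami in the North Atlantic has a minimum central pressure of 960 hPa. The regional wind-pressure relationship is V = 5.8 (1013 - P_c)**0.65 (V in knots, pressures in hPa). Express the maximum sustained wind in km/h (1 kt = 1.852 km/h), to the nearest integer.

142 km/h

ΔP = 1013 − 960 = 53 hPa.
V ≈ 5.8 × 53^0.65 = 5.8 × 13.206 ≈ 76.596 kt.
76.596 × 1.852 ≈ 141.86 km/h → 142 km/h.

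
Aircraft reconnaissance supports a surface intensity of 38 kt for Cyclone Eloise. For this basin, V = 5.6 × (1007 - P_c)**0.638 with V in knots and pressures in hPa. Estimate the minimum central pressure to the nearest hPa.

ΔP = (V / 5.6)^(1/0.638) = (38/5.6)^1.567.
38/5.6 = 6.786; 6.786^1.567 ≈ 20.11 hPa.
P_c = 1007 − 20.11 = 986.89 ≈ 987 hPa.

987 hPa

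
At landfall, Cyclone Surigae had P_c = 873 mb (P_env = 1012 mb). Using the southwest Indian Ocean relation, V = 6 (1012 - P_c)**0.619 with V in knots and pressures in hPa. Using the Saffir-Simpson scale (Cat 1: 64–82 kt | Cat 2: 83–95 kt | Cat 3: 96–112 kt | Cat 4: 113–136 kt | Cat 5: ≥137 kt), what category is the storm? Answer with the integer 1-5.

ΔP = 1012 − 873 = 139 mb.
V ≈ 6 × 139^0.619 = 6 × 21.21 ≈ 127 kt.
127 kt falls in the Category 4 band.

4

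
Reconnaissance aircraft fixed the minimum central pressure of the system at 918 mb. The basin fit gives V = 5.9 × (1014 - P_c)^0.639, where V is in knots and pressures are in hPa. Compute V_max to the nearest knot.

ΔP = 1014 − 918 = 96 mb.
96^0.639 ≈ 18.479.
V ≈ 5.9 × 18.479 ≈ 109.0 kt.

109 kt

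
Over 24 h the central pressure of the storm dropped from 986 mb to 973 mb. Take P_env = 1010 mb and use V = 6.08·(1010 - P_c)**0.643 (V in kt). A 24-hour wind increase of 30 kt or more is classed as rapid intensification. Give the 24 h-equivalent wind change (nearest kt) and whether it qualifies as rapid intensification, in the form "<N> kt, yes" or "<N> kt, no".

15 kt, no

V₁: ΔP = 24, V ≈ 6.08 × 24^0.643 ≈ 46.92 kt.
V₂: ΔP = 37, V ≈ 6.08 × 37^0.643 ≈ 61.98 kt.
ΔV over 24 h = 15.06 kt → 24 h equivalent = 15.06 × 24/24 ≈ 15.06 kt.
15 kt < 30 kt ⇒ not rapid intensification.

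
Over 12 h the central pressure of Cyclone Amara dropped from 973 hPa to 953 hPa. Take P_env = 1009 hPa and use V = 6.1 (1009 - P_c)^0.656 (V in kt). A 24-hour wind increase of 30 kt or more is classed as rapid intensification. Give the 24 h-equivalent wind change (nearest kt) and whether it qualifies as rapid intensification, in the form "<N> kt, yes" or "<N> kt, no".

V₁: ΔP = 36, V ≈ 6.1 × 36^0.656 ≈ 64.01 kt.
V₂: ΔP = 56, V ≈ 6.1 × 56^0.656 ≈ 85.53 kt.
ΔV over 12 h = 21.52 kt → 24 h equivalent = 21.52 × 24/12 ≈ 43.04 kt.
43 kt ≥ 30 kt ⇒ rapid intensification.

43 kt, yes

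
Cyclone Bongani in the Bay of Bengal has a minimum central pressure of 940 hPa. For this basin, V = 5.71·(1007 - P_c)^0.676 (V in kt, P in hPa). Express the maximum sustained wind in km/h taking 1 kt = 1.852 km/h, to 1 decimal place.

ΔP = 1007 − 940 = 67 hPa.
V ≈ 5.71 × 67^0.676 = 5.71 × 17.156 ≈ 97.963 kt.
97.963 × 1.852 ≈ 181.43 km/h → 181.4 km/h.

181.4 km/h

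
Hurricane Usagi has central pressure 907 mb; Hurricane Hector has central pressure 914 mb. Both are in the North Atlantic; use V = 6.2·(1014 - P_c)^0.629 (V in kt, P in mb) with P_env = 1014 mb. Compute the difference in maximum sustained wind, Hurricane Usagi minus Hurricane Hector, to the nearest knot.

Hurricane Usagi: ΔP = 107; V ≈ 6.2 × 107^0.629 ≈ 117.19 kt.
Hurricane Hector: ΔP = 100; V ≈ 6.2 × 100^0.629 ≈ 112.30 kt.
Difference ≈ 117.19 − 112.30 = 4.89 → 5 kt.

5 kt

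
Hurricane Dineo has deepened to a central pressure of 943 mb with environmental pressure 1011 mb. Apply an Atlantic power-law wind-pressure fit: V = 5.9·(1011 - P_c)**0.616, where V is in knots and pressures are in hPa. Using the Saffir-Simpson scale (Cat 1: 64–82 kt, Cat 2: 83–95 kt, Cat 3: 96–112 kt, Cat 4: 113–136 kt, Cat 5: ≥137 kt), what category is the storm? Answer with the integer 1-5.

1

ΔP = 1011 − 943 = 68 mb.
V ≈ 5.9 × 68^0.616 = 5.9 × 13.45 ≈ 79 kt.
79 kt falls in the Category 1 band.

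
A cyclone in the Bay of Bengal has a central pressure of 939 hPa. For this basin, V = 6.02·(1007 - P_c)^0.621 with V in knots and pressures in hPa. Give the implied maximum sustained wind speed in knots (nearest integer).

ΔP = 1007 − 939 = 68 hPa.
68^0.621 ≈ 13.740.
V ≈ 6.02 × 13.740 ≈ 82.7 kt.

83 kt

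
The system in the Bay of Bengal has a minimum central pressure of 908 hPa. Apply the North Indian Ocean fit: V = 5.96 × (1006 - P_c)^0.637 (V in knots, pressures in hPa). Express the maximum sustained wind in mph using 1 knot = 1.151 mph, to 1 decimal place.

127.3 mph

ΔP = 1006 − 908 = 98 hPa.
V ≈ 5.96 × 98^0.637 = 5.96 × 18.553 ≈ 110.575 kt.
110.575 × 1.151 ≈ 127.27 mph → 127.3 mph.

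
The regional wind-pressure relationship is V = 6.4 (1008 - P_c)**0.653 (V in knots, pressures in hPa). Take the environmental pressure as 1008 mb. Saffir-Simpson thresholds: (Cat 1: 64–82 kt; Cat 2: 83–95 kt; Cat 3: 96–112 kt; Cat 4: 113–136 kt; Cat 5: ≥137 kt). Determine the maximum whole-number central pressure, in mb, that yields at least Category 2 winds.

957 mb

Category 2 begins at V = 83 kt.
Required ΔP = (83/6.4)^(1/0.653) = 12.969^1.531 ≈ 50.62 mb.
P_c ≤ 1008 − 50.62 = 957.38, so the highest integer P_c is 957 mb.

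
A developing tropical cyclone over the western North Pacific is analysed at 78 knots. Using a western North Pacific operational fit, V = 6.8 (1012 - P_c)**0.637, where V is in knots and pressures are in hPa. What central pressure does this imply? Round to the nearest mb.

ΔP = (V / 6.8)^(1/0.637) = (78/6.8)^1.570.
78/6.8 = 11.471; 11.471^1.570 ≈ 46.07 mb.
P_c = 1012 − 46.07 = 965.93 ≈ 966 mb.

966 mb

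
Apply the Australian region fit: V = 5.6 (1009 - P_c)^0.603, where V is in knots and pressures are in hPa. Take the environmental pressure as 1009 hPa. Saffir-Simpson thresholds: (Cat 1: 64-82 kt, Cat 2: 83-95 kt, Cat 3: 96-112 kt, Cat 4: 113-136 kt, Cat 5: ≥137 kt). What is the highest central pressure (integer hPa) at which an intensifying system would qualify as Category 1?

952 hPa

Category 1 begins at V = 64 kt.
Required ΔP = (64/5.6)^(1/0.603) = 11.429^1.658 ≈ 56.83 hPa.
P_c ≤ 1009 − 56.83 = 952.17, so the highest integer P_c is 952 hPa.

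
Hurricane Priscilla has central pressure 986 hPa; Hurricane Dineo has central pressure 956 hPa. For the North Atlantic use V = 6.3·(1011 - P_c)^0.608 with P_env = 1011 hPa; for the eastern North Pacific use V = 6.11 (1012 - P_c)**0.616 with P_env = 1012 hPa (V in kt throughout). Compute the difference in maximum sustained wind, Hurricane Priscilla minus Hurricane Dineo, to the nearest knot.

-28 kt

Hurricane Priscilla: ΔP = 25; V ≈ 6.3 × 25^0.608 ≈ 44.60 kt.
Hurricane Dineo: ΔP = 56; V ≈ 6.11 × 56^0.616 ≈ 72.93 kt.
Difference ≈ 44.60 − 72.93 = -28.33 → -28 kt.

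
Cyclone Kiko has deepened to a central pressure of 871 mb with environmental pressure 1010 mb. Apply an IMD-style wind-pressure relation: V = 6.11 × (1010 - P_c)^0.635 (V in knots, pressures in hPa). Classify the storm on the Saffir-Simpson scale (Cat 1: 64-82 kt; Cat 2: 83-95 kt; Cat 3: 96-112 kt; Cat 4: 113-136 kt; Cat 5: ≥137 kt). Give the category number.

5

ΔP = 1010 − 871 = 139 mb.
V ≈ 6.11 × 139^0.635 = 6.11 × 22.95 ≈ 140 kt.
140 kt falls in the Category 5 band.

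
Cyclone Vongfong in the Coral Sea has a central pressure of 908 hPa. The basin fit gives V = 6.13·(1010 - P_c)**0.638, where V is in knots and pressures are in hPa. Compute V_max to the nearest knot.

117 kt

ΔP = 1010 − 908 = 102 hPa.
102^0.638 ≈ 19.120.
V ≈ 6.13 × 19.120 ≈ 117.2 kt.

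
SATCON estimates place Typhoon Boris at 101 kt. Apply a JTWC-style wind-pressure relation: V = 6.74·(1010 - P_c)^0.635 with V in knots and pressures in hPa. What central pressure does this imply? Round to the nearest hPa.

ΔP = (V / 6.74)^(1/0.635) = (101/6.74)^1.575.
101/6.74 = 14.985; 14.985^1.575 ≈ 71.03 hPa.
P_c = 1010 − 71.03 = 938.97 ≈ 939 hPa.

939 hPa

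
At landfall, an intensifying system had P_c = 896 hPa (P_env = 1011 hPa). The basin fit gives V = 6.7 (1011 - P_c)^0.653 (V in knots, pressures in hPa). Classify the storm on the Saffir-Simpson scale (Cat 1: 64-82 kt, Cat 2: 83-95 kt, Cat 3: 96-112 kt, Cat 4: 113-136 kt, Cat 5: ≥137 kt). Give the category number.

ΔP = 1011 − 896 = 115 hPa.
V ≈ 6.7 × 115^0.653 = 6.7 × 22.16 ≈ 148 kt.
148 kt falls in the Category 5 band.

5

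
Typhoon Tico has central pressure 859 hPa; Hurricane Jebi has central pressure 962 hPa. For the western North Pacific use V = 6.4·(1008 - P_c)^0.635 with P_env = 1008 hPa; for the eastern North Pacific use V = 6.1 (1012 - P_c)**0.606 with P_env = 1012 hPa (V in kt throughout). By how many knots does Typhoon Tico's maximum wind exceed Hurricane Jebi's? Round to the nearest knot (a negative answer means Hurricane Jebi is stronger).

88 kt

Typhoon Tico: ΔP = 149; V ≈ 6.4 × 149^0.635 ≈ 153.52 kt.
Hurricane Jebi: ΔP = 50; V ≈ 6.1 × 50^0.606 ≈ 65.30 kt.
Difference ≈ 153.52 − 65.30 = 88.22 → 88 kt.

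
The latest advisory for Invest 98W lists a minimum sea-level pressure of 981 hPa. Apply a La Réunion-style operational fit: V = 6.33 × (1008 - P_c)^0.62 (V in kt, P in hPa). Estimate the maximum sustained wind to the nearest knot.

ΔP = 1008 − 981 = 27 hPa.
27^0.62 ≈ 7.717.
V ≈ 6.33 × 7.717 ≈ 48.8 kt.

49 kt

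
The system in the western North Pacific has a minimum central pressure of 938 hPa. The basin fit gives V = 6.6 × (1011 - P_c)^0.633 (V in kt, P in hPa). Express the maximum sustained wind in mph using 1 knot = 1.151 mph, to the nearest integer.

115 mph

ΔP = 1011 − 938 = 73 hPa.
V ≈ 6.6 × 73^0.633 = 6.6 × 15.118 ≈ 99.776 kt.
99.776 × 1.151 ≈ 114.84 mph → 115 mph.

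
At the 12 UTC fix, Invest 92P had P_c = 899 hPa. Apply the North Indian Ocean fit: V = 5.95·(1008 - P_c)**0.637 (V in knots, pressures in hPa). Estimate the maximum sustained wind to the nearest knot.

118 kt

ΔP = 1008 − 899 = 109 hPa.
109^0.637 ≈ 19.854.
V ≈ 5.95 × 19.854 ≈ 118.1 kt.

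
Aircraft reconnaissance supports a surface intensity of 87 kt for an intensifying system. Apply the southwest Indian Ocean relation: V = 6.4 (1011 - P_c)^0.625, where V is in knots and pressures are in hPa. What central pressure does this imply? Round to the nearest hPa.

ΔP = (V / 6.4)^(1/0.625) = (87/6.4)^1.600.
87/6.4 = 13.594; 13.594^1.600 ≈ 65.06 hPa.
P_c = 1011 − 65.06 = 945.94 ≈ 946 hPa.

946 hPa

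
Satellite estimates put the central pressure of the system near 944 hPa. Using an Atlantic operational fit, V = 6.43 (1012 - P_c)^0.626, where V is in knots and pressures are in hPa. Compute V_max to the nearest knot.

ΔP = 1012 − 944 = 68 hPa.
68^0.626 ≈ 14.033.
V ≈ 6.43 × 14.033 ≈ 90.2 kt.

90 kt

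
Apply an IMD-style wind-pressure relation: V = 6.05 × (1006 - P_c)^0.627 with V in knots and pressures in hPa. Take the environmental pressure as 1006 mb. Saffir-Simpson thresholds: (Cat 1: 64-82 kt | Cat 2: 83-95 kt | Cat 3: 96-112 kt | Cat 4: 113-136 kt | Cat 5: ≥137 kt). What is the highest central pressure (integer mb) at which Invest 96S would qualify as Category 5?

Category 5 begins at V = 137 kt.
Required ΔP = (137/6.05)^(1/0.627) = 22.645^1.595 ≈ 144.89 mb.
P_c ≤ 1006 − 144.89 = 861.11, so the highest integer P_c is 861 mb.

861 mb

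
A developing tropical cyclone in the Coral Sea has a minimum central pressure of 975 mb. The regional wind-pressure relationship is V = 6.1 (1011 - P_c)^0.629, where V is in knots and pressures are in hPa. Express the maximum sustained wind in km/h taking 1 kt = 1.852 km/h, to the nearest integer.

ΔP = 1011 − 975 = 36 mb.
V ≈ 6.1 × 36^0.629 = 6.1 × 9.526 ≈ 58.109 kt.
58.109 × 1.852 ≈ 107.62 km/h → 108 km/h.

108 km/h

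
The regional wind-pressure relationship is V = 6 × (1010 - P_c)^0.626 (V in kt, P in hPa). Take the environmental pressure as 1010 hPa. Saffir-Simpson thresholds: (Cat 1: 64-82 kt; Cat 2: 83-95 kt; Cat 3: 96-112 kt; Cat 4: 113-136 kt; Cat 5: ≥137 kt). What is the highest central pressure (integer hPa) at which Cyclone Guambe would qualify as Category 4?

901 hPa

Category 4 begins at V = 113 kt.
Required ΔP = (113/6)^(1/0.626) = 18.833^1.597 ≈ 108.80 hPa.
P_c ≤ 1010 − 108.80 = 901.20, so the highest integer P_c is 901 hPa.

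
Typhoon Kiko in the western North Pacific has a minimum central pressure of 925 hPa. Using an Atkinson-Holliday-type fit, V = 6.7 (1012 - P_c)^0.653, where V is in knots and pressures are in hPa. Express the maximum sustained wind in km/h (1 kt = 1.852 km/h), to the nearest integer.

229 km/h

ΔP = 1012 − 925 = 87 hPa.
V ≈ 6.7 × 87^0.653 = 6.7 × 18.472 ≈ 123.760 kt.
123.760 × 1.852 ≈ 229.20 km/h → 229 km/h.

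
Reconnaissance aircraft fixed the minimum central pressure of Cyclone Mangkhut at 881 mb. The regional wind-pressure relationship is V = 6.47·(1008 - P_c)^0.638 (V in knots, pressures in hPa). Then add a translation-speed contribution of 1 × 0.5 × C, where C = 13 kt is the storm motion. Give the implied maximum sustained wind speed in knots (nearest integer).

ΔP = 1008 − 881 = 127 mb.
127^0.638 ≈ 21.990.
V ≈ 6.47 × 21.990 ≈ 142.3 kt.
Translation term: 1 × 0.5 × 13 = 6.5 kt.
Corrected V ≈ 148.8 kt → 149 kt.

149 kt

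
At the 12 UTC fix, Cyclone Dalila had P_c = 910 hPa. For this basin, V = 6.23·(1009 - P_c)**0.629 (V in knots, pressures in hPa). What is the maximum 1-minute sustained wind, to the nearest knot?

ΔP = 1009 − 910 = 99 hPa.
99^0.629 ≈ 17.999.
V ≈ 6.23 × 17.999 ≈ 112.1 kt.

112 kt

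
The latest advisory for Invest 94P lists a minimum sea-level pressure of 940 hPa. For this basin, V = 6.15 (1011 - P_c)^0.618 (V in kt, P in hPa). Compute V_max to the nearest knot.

ΔP = 1011 − 940 = 71 hPa.
71^0.618 ≈ 13.934.
V ≈ 6.15 × 13.934 ≈ 85.7 kt.

86 kt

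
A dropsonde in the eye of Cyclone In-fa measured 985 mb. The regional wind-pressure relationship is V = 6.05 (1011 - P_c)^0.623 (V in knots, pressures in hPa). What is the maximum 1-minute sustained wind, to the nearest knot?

46 kt

ΔP = 1011 − 985 = 26 mb.
26^0.623 ≈ 7.613.
V ≈ 6.05 × 7.613 ≈ 46.1 kt.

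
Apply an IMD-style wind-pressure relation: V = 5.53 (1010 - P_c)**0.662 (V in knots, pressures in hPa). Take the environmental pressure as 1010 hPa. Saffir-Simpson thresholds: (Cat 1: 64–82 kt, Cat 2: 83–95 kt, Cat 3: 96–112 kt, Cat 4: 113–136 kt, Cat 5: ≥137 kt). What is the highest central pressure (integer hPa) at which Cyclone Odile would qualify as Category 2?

950 hPa

Category 2 begins at V = 83 kt.
Required ΔP = (83/5.53)^(1/0.662) = 15.009^1.511 ≈ 59.84 hPa.
P_c ≤ 1010 − 59.84 = 950.16, so the highest integer P_c is 950 hPa.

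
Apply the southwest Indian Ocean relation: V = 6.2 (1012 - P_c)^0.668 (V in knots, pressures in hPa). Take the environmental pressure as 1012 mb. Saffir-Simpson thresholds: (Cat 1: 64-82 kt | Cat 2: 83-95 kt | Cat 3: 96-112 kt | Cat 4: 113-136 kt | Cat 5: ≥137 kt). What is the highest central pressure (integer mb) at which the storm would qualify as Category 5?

Category 5 begins at V = 137 kt.
Required ΔP = (137/6.2)^(1/0.668) = 22.097^1.497 ≈ 102.91 mb.
P_c ≤ 1012 − 102.91 = 909.09, so the highest integer P_c is 909 mb.

909 mb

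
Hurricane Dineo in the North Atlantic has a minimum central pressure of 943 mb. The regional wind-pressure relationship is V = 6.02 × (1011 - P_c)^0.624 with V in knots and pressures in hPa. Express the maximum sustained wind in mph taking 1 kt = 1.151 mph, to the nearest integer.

96 mph

ΔP = 1011 − 943 = 68 mb.
V ≈ 6.02 × 68^0.624 = 6.02 × 13.915 ≈ 83.769 kt.
83.769 × 1.151 ≈ 96.42 mph → 96 mph.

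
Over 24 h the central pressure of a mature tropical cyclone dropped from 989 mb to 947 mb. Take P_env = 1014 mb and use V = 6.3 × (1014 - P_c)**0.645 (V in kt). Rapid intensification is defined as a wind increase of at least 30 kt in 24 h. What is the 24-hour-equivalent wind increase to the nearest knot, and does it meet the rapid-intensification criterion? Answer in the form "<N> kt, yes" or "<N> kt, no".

45 kt, yes

V₁: ΔP = 25, V ≈ 6.3 × 25^0.645 ≈ 50.24 kt.
V₂: ΔP = 67, V ≈ 6.3 × 67^0.645 ≈ 94.88 kt.
ΔV over 24 h = 44.64 kt → 24 h equivalent = 44.64 × 24/24 ≈ 44.64 kt.
45 kt ≥ 30 kt ⇒ rapid intensification.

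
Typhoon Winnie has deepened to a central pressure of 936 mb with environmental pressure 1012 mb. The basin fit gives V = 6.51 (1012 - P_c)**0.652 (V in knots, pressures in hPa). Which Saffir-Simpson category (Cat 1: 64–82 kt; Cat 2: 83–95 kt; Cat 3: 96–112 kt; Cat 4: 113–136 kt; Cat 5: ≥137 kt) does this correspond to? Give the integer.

ΔP = 1012 − 936 = 76 mb.
V ≈ 6.51 × 76^0.652 = 6.51 × 16.84 ≈ 110 kt.
110 kt falls in the Category 3 band.

3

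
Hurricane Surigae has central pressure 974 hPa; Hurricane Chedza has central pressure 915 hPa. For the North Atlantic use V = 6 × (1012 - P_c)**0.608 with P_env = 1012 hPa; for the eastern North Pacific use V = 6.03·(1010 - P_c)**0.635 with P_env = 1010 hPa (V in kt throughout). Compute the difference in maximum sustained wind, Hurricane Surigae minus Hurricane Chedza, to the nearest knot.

-54 kt

Hurricane Surigae: ΔP = 38; V ≈ 6 × 38^0.608 ≈ 54.78 kt.
Hurricane Chedza: ΔP = 95; V ≈ 6.03 × 95^0.635 ≈ 108.69 kt.
Difference ≈ 54.78 − 108.69 = -53.91 → -54 kt.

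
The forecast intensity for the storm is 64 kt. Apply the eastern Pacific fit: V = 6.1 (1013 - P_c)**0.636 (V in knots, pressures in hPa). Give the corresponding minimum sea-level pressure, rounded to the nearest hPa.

ΔP = (V / 6.1)^(1/0.636) = (64/6.1)^1.572.
64/6.1 = 10.492; 10.492^1.572 ≈ 40.28 hPa.
P_c = 1013 − 40.28 = 972.72 ≈ 973 hPa.

973 hPa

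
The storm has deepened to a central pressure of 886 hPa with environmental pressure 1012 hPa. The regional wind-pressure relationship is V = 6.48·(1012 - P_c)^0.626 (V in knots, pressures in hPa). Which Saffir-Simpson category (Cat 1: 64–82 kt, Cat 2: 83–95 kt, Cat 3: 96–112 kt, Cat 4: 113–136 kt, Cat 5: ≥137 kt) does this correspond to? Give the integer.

4

ΔP = 1012 − 886 = 126 hPa.
V ≈ 6.48 × 126^0.626 = 6.48 × 20.65 ≈ 134 kt.
134 kt falls in the Category 4 band.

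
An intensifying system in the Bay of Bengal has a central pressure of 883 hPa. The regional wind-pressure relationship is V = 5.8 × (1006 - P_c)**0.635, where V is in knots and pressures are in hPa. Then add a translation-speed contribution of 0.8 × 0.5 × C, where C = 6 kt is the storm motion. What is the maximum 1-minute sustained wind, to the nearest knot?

ΔP = 1006 − 883 = 123 hPa.
123^0.635 ≈ 21.237.
V ≈ 5.8 × 21.237 ≈ 123.2 kt.
Translation term: 0.8 × 0.5 × 6 = 2.4 kt.
Corrected V ≈ 125.6 kt → 126 kt.

126 kt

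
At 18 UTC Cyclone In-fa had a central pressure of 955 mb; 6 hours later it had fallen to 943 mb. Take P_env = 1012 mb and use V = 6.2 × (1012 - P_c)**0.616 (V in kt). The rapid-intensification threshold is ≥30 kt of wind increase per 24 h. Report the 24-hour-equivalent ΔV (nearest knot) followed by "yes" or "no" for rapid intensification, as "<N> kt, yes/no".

V₁: ΔP = 57, V ≈ 6.2 × 57^0.616 ≈ 74.82 kt.
V₂: ΔP = 69, V ≈ 6.2 × 69^0.616 ≈ 84.16 kt.
ΔV over 6 h = 9.34 kt → 24 h equivalent = 9.34 × 24/6 ≈ 37.36 kt.
37 kt ≥ 30 kt ⇒ rapid intensification.

37 kt, yes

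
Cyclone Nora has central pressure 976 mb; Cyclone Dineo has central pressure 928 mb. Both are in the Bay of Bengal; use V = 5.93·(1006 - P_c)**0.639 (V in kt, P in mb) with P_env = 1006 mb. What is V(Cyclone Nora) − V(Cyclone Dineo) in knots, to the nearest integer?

Cyclone Nora: ΔP = 30; V ≈ 5.93 × 30^0.639 ≈ 52.11 kt.
Cyclone Dineo: ΔP = 78; V ≈ 5.93 × 78^0.639 ≈ 95.96 kt.
Difference ≈ 52.11 − 95.96 = -43.85 → -44 kt.

-44 kt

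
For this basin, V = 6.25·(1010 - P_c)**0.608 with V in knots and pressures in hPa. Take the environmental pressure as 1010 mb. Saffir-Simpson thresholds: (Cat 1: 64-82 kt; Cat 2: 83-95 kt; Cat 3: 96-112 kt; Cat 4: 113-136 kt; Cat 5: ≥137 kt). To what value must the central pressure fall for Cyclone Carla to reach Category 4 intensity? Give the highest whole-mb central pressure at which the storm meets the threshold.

Category 4 begins at V = 113 kt.
Required ΔP = (113/6.25)^(1/0.608) = 18.080^1.645 ≈ 116.89 mb.
P_c ≤ 1010 − 116.89 = 893.11, so the highest integer P_c is 893 mb.

893 mb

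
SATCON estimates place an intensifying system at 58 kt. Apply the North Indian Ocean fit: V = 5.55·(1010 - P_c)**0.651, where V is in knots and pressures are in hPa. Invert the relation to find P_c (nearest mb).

ΔP = (V / 5.55)^(1/0.651) = (58/5.55)^1.536.
58/5.55 = 10.450; 10.450^1.536 ≈ 36.77 mb.
P_c = 1010 − 36.77 = 973.23 ≈ 973 mb.

973 mb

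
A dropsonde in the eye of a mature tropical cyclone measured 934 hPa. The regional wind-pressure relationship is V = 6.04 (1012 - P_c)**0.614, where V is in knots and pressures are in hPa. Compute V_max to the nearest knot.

ΔP = 1012 − 934 = 78 hPa.
78^0.614 ≈ 14.513.
V ≈ 6.04 × 14.513 ≈ 87.7 kt.

88 kt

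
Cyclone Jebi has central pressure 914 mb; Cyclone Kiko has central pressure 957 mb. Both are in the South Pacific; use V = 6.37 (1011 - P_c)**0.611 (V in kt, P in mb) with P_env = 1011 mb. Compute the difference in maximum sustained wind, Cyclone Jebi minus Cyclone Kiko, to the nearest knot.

31 kt

Cyclone Jebi: ΔP = 97; V ≈ 6.37 × 97^0.611 ≈ 104.25 kt.
Cyclone Kiko: ΔP = 54; V ≈ 6.37 × 54^0.611 ≈ 72.88 kt.
Difference ≈ 104.25 − 72.88 = 31.37 → 31 kt.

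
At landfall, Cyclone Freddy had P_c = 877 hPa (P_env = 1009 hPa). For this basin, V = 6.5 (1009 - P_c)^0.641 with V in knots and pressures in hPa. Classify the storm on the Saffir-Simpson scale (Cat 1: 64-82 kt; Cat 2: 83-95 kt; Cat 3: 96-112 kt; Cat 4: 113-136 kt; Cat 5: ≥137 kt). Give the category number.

5

ΔP = 1009 − 877 = 132 hPa.
V ≈ 6.5 × 132^0.641 = 6.5 × 22.87 ≈ 149 kt.
149 kt falls in the Category 5 band.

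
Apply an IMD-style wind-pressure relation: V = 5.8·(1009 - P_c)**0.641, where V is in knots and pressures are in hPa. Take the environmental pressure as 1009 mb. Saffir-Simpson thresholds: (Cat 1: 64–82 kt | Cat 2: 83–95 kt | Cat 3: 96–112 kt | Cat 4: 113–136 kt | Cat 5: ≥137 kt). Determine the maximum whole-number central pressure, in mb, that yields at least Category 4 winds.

906 mb

Category 4 begins at V = 113 kt.
Required ΔP = (113/5.8)^(1/0.641) = 19.483^1.560 ≈ 102.79 mb.
P_c ≤ 1009 − 102.79 = 906.21, so the highest integer P_c is 906 mb.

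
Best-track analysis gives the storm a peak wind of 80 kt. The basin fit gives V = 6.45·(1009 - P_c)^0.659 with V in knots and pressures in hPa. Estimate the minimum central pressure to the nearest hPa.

963 hPa

ΔP = (V / 6.45)^(1/0.659) = (80/6.45)^1.517.
80/6.45 = 12.403; 12.403^1.517 ≈ 45.64 hPa.
P_c = 1009 − 45.64 = 963.36 ≈ 963 hPa.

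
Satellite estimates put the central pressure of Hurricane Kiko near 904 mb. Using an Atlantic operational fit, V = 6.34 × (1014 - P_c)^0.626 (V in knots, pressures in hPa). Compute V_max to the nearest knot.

120 kt

ΔP = 1014 − 904 = 110 mb.
110^0.626 ≈ 18.963.
V ≈ 6.34 × 18.963 ≈ 120.2 kt.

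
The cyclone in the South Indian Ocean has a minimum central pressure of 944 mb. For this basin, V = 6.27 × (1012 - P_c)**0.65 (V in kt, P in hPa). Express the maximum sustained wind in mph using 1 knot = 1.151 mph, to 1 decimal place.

112.1 mph

ΔP = 1012 − 944 = 68 mb.
V ≈ 6.27 × 68^0.65 = 6.27 × 15.529 ≈ 97.364 kt.
97.364 × 1.151 ≈ 112.07 mph → 112.1 mph.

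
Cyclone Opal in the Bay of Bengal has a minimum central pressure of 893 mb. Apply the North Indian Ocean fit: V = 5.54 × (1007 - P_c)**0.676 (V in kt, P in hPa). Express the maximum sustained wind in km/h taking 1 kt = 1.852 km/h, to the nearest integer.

ΔP = 1007 − 893 = 114 mb.
V ≈ 5.54 × 114^0.676 = 5.54 × 24.574 ≈ 136.137 kt.
136.137 × 1.852 ≈ 252.13 km/h → 252 km/h.

252 km/h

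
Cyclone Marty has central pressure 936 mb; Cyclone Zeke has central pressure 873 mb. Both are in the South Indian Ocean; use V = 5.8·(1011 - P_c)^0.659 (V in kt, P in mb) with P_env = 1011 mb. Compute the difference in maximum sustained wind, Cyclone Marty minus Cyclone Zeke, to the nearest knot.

-49 kt

Cyclone Marty: ΔP = 75; V ≈ 5.8 × 75^0.659 ≈ 99.79 kt.
Cyclone Zeke: ΔP = 138; V ≈ 5.8 × 138^0.659 ≈ 149.14 kt.
Difference ≈ 99.79 − 149.14 = -49.35 → -49 kt.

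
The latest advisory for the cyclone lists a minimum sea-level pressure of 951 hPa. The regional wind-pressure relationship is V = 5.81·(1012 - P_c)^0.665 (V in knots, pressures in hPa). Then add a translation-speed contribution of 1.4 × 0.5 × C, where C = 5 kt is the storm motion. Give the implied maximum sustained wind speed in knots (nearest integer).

ΔP = 1012 − 951 = 61 hPa.
61^0.665 ≈ 15.390.
V ≈ 5.81 × 15.390 ≈ 89.4 kt.
Translation term: 1.4 × 0.5 × 5 = 3.5 kt.
Corrected V ≈ 92.9 kt → 93 kt.

93 kt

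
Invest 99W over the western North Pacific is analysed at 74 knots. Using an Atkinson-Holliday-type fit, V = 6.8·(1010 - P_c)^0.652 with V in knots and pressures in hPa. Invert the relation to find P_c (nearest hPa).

ΔP = (V / 6.8)^(1/0.652) = (74/6.8)^1.534.
74/6.8 = 10.882; 10.882^1.534 ≈ 38.91 hPa.
P_c = 1010 − 38.91 = 971.09 ≈ 971 hPa.

971 hPa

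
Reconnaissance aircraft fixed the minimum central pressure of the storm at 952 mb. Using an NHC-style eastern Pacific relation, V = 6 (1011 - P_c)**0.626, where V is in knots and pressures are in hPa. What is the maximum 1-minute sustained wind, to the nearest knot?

ΔP = 1011 − 952 = 59 mb.
59^0.626 ≈ 12.840.
V ≈ 6 × 12.840 ≈ 77.0 kt.

77 kt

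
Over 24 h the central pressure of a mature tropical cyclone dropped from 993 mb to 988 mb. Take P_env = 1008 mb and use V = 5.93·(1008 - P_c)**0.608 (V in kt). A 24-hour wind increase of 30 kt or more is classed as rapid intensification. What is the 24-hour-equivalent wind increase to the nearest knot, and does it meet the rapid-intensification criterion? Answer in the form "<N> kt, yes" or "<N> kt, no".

6 kt, no

V₁: ΔP = 15, V ≈ 5.93 × 15^0.608 ≈ 30.77 kt.
V₂: ΔP = 20, V ≈ 5.93 × 20^0.608 ≈ 36.65 kt.
ΔV over 24 h = 5.88 kt → 24 h equivalent = 5.88 × 24/24 ≈ 5.88 kt.
6 kt < 30 kt ⇒ not rapid intensification.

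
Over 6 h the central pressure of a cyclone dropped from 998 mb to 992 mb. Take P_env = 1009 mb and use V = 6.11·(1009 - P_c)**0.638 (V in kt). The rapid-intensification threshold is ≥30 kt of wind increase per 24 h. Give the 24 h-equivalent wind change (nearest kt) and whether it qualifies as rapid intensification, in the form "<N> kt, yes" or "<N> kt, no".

36 kt, yes

V₁: ΔP = 11, V ≈ 6.11 × 11^0.638 ≈ 28.21 kt.
V₂: ΔP = 17, V ≈ 6.11 × 17^0.638 ≈ 37.24 kt.
ΔV over 6 h = 9.03 kt → 24 h equivalent = 9.03 × 24/6 ≈ 36.12 kt.
36 kt ≥ 30 kt ⇒ rapid intensification.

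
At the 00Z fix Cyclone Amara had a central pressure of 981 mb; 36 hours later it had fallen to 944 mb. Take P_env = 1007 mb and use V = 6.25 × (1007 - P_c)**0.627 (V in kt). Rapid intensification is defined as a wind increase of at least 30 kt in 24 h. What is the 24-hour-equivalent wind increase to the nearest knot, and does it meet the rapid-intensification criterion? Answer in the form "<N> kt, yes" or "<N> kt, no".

24 kt, no

V₁: ΔP = 26, V ≈ 6.25 × 26^0.627 ≈ 48.20 kt.
V₂: ΔP = 63, V ≈ 6.25 × 63^0.627 ≈ 83.96 kt.
ΔV over 36 h = 35.76 kt → 24 h equivalent = 35.76 × 24/36 ≈ 23.84 kt.
24 kt < 30 kt ⇒ not rapid intensification.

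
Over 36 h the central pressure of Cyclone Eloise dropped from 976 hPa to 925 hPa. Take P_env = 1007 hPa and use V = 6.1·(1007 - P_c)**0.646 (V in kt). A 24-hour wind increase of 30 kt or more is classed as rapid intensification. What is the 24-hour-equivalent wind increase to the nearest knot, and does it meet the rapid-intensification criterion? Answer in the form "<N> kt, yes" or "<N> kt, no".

V₁: ΔP = 31, V ≈ 6.1 × 31^0.646 ≈ 56.07 kt.
V₂: ΔP = 82, V ≈ 6.1 × 82^0.646 ≈ 105.11 kt.
ΔV over 36 h = 49.04 kt → 24 h equivalent = 49.04 × 24/36 ≈ 32.69 kt.
33 kt ≥ 30 kt ⇒ rapid intensification.

33 kt, yes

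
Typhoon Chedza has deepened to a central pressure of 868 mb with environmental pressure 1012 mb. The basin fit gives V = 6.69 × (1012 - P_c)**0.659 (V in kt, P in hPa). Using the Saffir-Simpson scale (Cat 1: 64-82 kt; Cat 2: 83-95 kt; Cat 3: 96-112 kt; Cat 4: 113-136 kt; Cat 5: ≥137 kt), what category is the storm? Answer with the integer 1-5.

5

ΔP = 1012 − 868 = 144 mb.
V ≈ 6.69 × 144^0.659 = 6.69 × 26.45 ≈ 177 kt.
177 kt falls in the Category 5 band.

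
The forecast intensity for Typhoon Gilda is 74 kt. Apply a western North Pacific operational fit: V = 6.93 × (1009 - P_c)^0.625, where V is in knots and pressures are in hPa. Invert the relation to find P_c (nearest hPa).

965 hPa

ΔP = (V / 6.93)^(1/0.625) = (74/6.93)^1.600.
74/6.93 = 10.678; 10.678^1.600 ≈ 44.22 hPa.
P_c = 1009 − 44.22 = 964.78 ≈ 965 hPa.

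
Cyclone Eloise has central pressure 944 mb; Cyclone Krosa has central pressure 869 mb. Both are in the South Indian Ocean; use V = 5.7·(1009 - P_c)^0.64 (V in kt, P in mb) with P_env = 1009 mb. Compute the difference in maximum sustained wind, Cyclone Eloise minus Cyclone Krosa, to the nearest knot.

-52 kt

Cyclone Eloise: ΔP = 65; V ≈ 5.7 × 65^0.64 ≈ 82.44 kt.
Cyclone Krosa: ΔP = 140; V ≈ 5.7 × 140^0.64 ≈ 134.71 kt.
Difference ≈ 82.44 − 134.71 = -52.27 → -52 kt.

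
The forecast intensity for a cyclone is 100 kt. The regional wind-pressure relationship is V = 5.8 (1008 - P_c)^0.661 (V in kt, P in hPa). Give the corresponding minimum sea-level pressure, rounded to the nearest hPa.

934 hPa

ΔP = (V / 5.8)^(1/0.661) = (100/5.8)^1.513.
100/5.8 = 17.241; 17.241^1.513 ≈ 74.26 hPa.
P_c = 1008 − 74.26 = 933.74 ≈ 934 hPa.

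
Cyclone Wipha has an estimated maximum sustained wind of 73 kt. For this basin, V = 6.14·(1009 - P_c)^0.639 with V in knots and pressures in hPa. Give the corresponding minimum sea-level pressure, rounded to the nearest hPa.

961 hPa

ΔP = (V / 6.14)^(1/0.639) = (73/6.14)^1.565.
73/6.14 = 11.889; 11.889^1.565 ≈ 48.15 hPa.
P_c = 1009 − 48.15 = 960.85 ≈ 961 hPa.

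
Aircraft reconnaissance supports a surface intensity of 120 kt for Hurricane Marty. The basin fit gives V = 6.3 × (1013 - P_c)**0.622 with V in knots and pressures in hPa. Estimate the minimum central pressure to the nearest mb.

ΔP = (V / 6.3)^(1/0.622) = (120/6.3)^1.608.
120/6.3 = 19.048; 19.048^1.608 ≈ 114.19 mb.
P_c = 1013 − 114.19 = 898.81 ≈ 899 mb.

899 mb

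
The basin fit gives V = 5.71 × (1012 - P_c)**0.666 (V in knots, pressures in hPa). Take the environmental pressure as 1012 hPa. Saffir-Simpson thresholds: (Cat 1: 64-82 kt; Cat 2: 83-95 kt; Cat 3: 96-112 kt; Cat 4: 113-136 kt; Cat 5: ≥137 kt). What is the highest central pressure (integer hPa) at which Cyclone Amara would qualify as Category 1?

Category 1 begins at V = 64 kt.
Required ΔP = (64/5.71)^(1/0.666) = 11.208^1.502 ≈ 37.66 hPa.
P_c ≤ 1012 − 37.66 = 974.34, so the highest integer P_c is 974 hPa.

974 hPa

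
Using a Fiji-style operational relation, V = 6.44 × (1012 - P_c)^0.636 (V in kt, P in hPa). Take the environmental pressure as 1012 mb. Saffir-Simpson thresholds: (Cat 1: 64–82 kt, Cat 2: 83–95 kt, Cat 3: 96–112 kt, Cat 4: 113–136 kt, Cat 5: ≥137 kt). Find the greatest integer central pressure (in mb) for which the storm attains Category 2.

Category 2 begins at V = 83 kt.
Required ΔP = (83/6.44)^(1/0.636) = 12.888^1.572 ≈ 55.67 mb.
P_c ≤ 1012 − 55.67 = 956.33, so the highest integer P_c is 956 mb.

956 mb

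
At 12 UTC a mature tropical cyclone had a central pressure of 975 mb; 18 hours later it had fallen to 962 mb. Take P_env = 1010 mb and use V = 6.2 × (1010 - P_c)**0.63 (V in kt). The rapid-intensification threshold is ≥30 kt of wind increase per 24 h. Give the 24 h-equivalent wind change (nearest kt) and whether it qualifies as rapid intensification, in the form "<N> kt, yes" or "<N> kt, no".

V₁: ΔP = 35, V ≈ 6.2 × 35^0.63 ≈ 58.23 kt.
V₂: ΔP = 48, V ≈ 6.2 × 48^0.63 ≈ 71.05 kt.
ΔV over 18 h = 12.82 kt → 24 h equivalent = 12.82 × 24/18 ≈ 17.09 kt.
17 kt < 30 kt ⇒ not rapid intensification.

17 kt, no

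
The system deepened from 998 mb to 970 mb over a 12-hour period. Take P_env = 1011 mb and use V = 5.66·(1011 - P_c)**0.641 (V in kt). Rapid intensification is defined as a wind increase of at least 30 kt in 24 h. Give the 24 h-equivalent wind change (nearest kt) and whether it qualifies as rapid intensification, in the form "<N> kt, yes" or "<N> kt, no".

64 kt, yes

V₁: ΔP = 13, V ≈ 5.66 × 13^0.641 ≈ 29.30 kt.
V₂: ΔP = 41, V ≈ 5.66 × 41^0.641 ≈ 61.18 kt.
ΔV over 12 h = 31.88 kt → 24 h equivalent = 31.88 × 24/12 ≈ 63.76 kt.
64 kt ≥ 30 kt ⇒ rapid intensification.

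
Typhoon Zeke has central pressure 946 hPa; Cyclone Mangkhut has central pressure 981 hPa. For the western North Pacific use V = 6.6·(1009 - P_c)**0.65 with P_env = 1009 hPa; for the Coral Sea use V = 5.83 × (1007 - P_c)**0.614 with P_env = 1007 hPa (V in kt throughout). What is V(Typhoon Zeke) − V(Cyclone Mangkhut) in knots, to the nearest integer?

54 kt

Typhoon Zeke: ΔP = 63; V ≈ 6.6 × 63^0.65 ≈ 97.52 kt.
Cyclone Mangkhut: ΔP = 26; V ≈ 5.83 × 26^0.614 ≈ 43.10 kt.
Difference ≈ 97.52 − 43.10 = 54.42 → 54 kt.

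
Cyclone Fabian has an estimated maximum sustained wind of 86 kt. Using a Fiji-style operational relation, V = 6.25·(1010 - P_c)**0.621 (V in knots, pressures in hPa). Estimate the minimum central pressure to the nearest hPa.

ΔP = (V / 6.25)^(1/0.621) = (86/6.25)^1.610.
86/6.25 = 13.760; 13.760^1.610 ≈ 68.16 hPa.
P_c = 1010 − 68.16 = 941.84 ≈ 942 hPa.

942 hPa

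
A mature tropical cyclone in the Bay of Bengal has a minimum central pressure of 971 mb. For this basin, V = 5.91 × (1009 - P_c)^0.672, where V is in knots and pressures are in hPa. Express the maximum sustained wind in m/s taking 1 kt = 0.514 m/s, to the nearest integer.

ΔP = 1009 − 971 = 38 mb.
V ≈ 5.91 × 38^0.672 = 5.91 × 11.524 ≈ 68.109 kt.
68.109 × 0.514 ≈ 35.01 m/s → 35 m/s.

35 m/s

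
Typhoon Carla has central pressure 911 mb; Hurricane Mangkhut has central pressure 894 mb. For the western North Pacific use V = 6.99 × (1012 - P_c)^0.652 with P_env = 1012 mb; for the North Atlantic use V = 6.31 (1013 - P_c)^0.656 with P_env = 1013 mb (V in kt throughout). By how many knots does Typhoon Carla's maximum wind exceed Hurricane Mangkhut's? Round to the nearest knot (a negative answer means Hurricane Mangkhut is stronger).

Typhoon Carla: ΔP = 101; V ≈ 6.99 × 101^0.652 ≈ 141.68 kt.
Hurricane Mangkhut: ΔP = 119; V ≈ 6.31 × 119^0.656 ≈ 145.07 kt.
Difference ≈ 141.68 − 145.07 = -3.39 → -3 kt.

-3 kt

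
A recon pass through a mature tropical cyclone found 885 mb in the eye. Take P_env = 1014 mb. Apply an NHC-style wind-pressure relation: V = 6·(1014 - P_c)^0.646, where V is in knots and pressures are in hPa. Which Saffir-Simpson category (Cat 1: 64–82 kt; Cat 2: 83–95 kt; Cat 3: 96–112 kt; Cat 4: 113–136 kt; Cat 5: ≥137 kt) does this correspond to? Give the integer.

5

ΔP = 1014 − 885 = 129 mb.
V ≈ 6 × 129^0.646 = 6 × 23.09 ≈ 139 kt.
139 kt falls in the Category 5 band.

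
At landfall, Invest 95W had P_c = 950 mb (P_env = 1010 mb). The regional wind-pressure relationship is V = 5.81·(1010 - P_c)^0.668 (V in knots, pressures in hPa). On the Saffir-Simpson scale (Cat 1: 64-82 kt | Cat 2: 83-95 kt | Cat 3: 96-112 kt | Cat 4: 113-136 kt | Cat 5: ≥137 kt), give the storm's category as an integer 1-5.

2

ΔP = 1010 − 950 = 60 mb.
V ≈ 5.81 × 60^0.668 = 5.81 × 15.41 ≈ 90 kt.
90 kt falls in the Category 2 band.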